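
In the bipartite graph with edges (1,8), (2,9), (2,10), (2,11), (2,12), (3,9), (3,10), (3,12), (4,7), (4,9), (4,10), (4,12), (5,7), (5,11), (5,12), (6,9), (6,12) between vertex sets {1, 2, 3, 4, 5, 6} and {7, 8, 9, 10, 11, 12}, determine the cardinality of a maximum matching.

Step 1: List the neighbors of each left vertex:
  1: 8
  2: 9, 10, 11, 12
  3: 9, 10, 12
  4: 7, 9, 10, 12
  5: 7, 11, 12
  6: 9, 12

Step 2: Greedily match left vertices, then look for augmenting paths:
  Match 1 -- 8
  Match 2 -- 9
  Match 3 -- 10
  Match 4 -- 7
  Match 5 -- 11
  Match 6 -- 12
  No augmenting path remains.

Step 3: Verify this is maximum:
  Matching size 6 = min(|L|, |R|) = min(6, 6), which is an upper bound, so this matching is maximum.

Maximum matching: {(1,8), (2,9), (3,10), (4,7), (5,11), (6,12)}
Size: 6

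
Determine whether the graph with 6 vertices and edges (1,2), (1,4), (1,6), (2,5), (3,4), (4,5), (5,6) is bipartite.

Step 1: Attempt 2-coloring using BFS:
  Start at vertex 1, assign color 0
  Color vertex 2 with color 1 (neighbor of 1)
  Color vertex 4 with color 1 (neighbor of 1)
  Color vertex 6 with color 1 (neighbor of 1)
  Color vertex 5 with color 0 (neighbor of 2)
  Color vertex 3 with color 0 (neighbor of 4)

Step 2: 2-coloring succeeded. No conflicts found.
  Set A (color 0): {1, 3, 5}
  Set B (color 1): {2, 4, 6}

The graph is bipartite with partition {1, 3, 5}, {2, 4, 6}.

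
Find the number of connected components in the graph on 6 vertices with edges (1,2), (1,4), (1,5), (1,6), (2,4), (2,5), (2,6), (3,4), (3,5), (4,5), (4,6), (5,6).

Step 1: Build adjacency list from edges:
  1: 2, 4, 5, 6
  2: 1, 4, 5, 6
  3: 4, 5
  4: 1, 2, 3, 5, 6
  5: 1, 2, 3, 4, 6
  6: 1, 2, 4, 5

Step 2: Run BFS/DFS from vertex 1:
  Visited: {1, 2, 4, 5, 6, 3}
  Reached 6 of 6 vertices

Step 3: All 6 vertices reached from vertex 1, so the graph is connected.
Number of connected components: 1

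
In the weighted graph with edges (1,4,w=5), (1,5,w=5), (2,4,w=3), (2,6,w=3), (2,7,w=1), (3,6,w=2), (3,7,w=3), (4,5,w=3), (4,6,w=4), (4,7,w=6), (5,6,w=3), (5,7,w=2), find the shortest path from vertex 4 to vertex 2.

Step 1: Build adjacency list with weights:
  1: 4(w=5), 5(w=5)
  2: 4(w=3), 6(w=3), 7(w=1)
  3: 6(w=2), 7(w=3)
  4: 1(w=5), 2(w=3), 5(w=3), 6(w=4), 7(w=6)
  5: 1(w=5), 4(w=3), 6(w=3), 7(w=2)
  6: 2(w=3), 3(w=2), 4(w=4), 5(w=3)
  7: 2(w=1), 3(w=3), 4(w=6), 5(w=2)

Step 2: Apply Dijkstra's algorithm from vertex 4:
  Visit vertex 4 (distance=0)
    Update dist[1] = 5
    Update dist[2] = 3
    Update dist[5] = 3
    Update dist[6] = 4
    Update dist[7] = 6
  Visit vertex 2 (distance=3)
    Update dist[7] = 4

Step 3: Shortest path: 4 -> 2
Total weight: 3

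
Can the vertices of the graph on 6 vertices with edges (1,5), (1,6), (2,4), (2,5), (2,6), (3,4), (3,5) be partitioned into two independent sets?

Step 1: Attempt 2-coloring using BFS:
  Start at vertex 1, assign color 0
  Color vertex 5 with color 1 (neighbor of 1)
  Color vertex 6 with color 1 (neighbor of 1)
  Color vertex 2 with color 0 (neighbor of 5)
  Color vertex 3 with color 0 (neighbor of 5)
  Color vertex 4 with color 1 (neighbor of 2)

Step 2: 2-coloring succeeded. No conflicts found.
  Set A (color 0): {1, 2, 3}
  Set B (color 1): {4, 5, 6}

The graph is bipartite with partition {1, 2, 3}, {4, 5, 6}.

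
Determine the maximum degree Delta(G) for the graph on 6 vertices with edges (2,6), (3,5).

Step 1: Count edges incident to each vertex:
  deg(1) = 0 (neighbors: none)
  deg(2) = 1 (neighbors: 6)
  deg(3) = 1 (neighbors: 5)
  deg(4) = 0 (neighbors: none)
  deg(5) = 1 (neighbors: 3)
  deg(6) = 1 (neighbors: 2)

Step 2: Find maximum:
  max(0, 1, 1, 0, 1, 1) = 1 (vertex 2)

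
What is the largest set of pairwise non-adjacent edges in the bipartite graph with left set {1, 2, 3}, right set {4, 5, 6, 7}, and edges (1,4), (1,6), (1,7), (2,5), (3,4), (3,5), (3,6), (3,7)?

Step 1: List the neighbors of each left vertex:
  1: 4, 6, 7
  2: 5
  3: 4, 5, 6, 7

Step 2: Greedily match left vertices, then look for augmenting paths:
  Match 1 -- 4
  Match 2 -- 5
  Match 3 -- 6
  No augmenting path remains.

Step 3: Verify this is maximum:
  Matching size 3 = min(|L|, |R|) = min(3, 4), which is an upper bound, so this matching is maximum.

Maximum matching: {(1,4), (2,5), (3,6)}
Size: 3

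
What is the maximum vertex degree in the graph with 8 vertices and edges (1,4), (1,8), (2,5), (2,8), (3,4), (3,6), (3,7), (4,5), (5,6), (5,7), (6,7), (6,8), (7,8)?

Step 1: Count edges incident to each vertex:
  deg(1) = 2 (neighbors: 4, 8)
  deg(2) = 2 (neighbors: 5, 8)
  deg(3) = 3 (neighbors: 4, 6, 7)
  deg(4) = 3 (neighbors: 1, 3, 5)
  deg(5) = 4 (neighbors: 2, 4, 6, 7)
  deg(6) = 4 (neighbors: 3, 5, 7, 8)
  deg(7) = 4 (neighbors: 3, 5, 6, 8)
  deg(8) = 4 (neighbors: 1, 2, 6, 7)

Step 2: Find maximum:
  max(2, 2, 3, 3, 4, 4, 4, 4) = 4 (vertex 5)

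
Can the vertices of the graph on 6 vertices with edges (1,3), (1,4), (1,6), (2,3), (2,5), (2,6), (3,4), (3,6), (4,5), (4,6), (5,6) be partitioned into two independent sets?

Step 1: Attempt 2-coloring using BFS:
  Start at vertex 1, assign color 0
  Color vertex 3 with color 1 (neighbor of 1)
  Color vertex 4 with color 1 (neighbor of 1)
  Color vertex 6 with color 1 (neighbor of 1)
  Color vertex 2 with color 0 (neighbor of 3)

Step 2: Conflict found! Vertices 3 and 4 are adjacent but have the same color.
This means the graph contains an odd cycle.

The graph is NOT bipartite.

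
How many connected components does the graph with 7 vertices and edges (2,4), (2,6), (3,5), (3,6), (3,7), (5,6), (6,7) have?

Step 1: Build adjacency list from edges:
  1: (none)
  2: 4, 6
  3: 5, 6, 7
  4: 2
  5: 3, 6
  6: 2, 3, 5, 7
  7: 3, 6

Step 2: Run BFS/DFS from vertex 1:
  Visited: {1}
  Reached 1 of 7 vertices

Step 3: Only 1 of 7 vertices reached. Graph is disconnected.
Connected components: {1}, {2, 3, 4, 5, 6, 7}
Number of connected components: 2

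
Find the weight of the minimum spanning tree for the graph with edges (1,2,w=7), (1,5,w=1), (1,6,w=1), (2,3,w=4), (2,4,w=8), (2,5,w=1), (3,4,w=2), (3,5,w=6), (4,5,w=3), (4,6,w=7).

Apply Kruskal's algorithm (sort edges by weight, add if no cycle):

Sorted edges by weight:
  (1,5) w=1
  (1,6) w=1
  (2,5) w=1
  (3,4) w=2
  (4,5) w=3
  (2,3) w=4
  (3,5) w=6
  (1,2) w=7
  (4,6) w=7
  (2,4) w=8

Add edge (1,5) w=1 -- no cycle. Running total: 1
Add edge (1,6) w=1 -- no cycle. Running total: 2
Add edge (2,5) w=1 -- no cycle. Running total: 3
Add edge (3,4) w=2 -- no cycle. Running total: 5
Add edge (4,5) w=3 -- no cycle. Running total: 8

MST edges: (1,5,w=1), (1,6,w=1), (2,5,w=1), (3,4,w=2), (4,5,w=3)
Total MST weight: 1 + 1 + 1 + 2 + 3 = 8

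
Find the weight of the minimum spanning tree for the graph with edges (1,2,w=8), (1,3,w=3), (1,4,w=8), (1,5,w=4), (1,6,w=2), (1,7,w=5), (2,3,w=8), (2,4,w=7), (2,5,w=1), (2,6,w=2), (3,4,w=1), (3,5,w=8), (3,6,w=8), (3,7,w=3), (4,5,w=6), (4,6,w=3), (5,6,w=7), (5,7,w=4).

Apply Kruskal's algorithm (sort edges by weight, add if no cycle):

Sorted edges by weight:
  (2,5) w=1
  (3,4) w=1
  (1,6) w=2
  (2,6) w=2
  (1,3) w=3
  (3,7) w=3
  (4,6) w=3
  (1,5) w=4
  (5,7) w=4
  (1,7) w=5
  (4,5) w=6
  (2,4) w=7
  (5,6) w=7
  (1,2) w=8
  (1,4) w=8
  (2,3) w=8
  (3,5) w=8
  (3,6) w=8

Add edge (2,5) w=1 -- no cycle. Running total: 1
Add edge (3,4) w=1 -- no cycle. Running total: 2
Add edge (1,6) w=2 -- no cycle. Running total: 4
Add edge (2,6) w=2 -- no cycle. Running total: 6
Add edge (1,3) w=3 -- no cycle. Running total: 9
Add edge (3,7) w=3 -- no cycle. Running total: 12

MST edges: (2,5,w=1), (3,4,w=1), (1,6,w=2), (2,6,w=2), (1,3,w=3), (3,7,w=3)
Total MST weight: 1 + 1 + 2 + 2 + 3 + 3 = 12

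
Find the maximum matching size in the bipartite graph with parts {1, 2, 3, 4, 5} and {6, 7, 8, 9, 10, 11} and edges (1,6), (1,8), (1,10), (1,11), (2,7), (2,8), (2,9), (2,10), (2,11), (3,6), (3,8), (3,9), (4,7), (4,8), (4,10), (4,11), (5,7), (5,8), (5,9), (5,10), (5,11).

Step 1: List the neighbors of each left vertex:
  1: 6, 8, 10, 11
  2: 7, 8, 9, 10, 11
  3: 6, 8, 9
  4: 7, 8, 10, 11
  5: 7, 8, 9, 10, 11

Step 2: Greedily match left vertices, then look for augmenting paths:
  Match 1 -- 6
  Match 2 -- 7
  Match 3 -- 8
  Match 4 -- 10
  Match 5 -- 9
  No augmenting path remains.

Step 3: Verify this is maximum:
  Matching size 5 = min(|L|, |R|) = min(5, 6), which is an upper bound, so this matching is maximum.

Maximum matching: {(1,6), (2,7), (3,8), (4,10), (5,9)}
Size: 5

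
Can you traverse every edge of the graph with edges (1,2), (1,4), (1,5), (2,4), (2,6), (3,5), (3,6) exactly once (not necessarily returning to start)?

Step 1: Find the degree of each vertex:
  deg(1) = 3
  deg(2) = 3
  deg(3) = 2
  deg(4) = 2
  deg(5) = 2
  deg(6) = 2

Step 2: Count vertices with odd degree:
  Odd-degree vertices: 1, 2 (2 total)

Step 3: Apply Euler's theorem:
  - Eulerian circuit exists iff graph is connected and all vertices have even degree
  - Eulerian path exists iff graph is connected and has 0 or 2 odd-degree vertices

Graph is connected with exactly 2 odd-degree vertices (1, 2).
Eulerian path exists (starting and ending at the odd-degree vertices), but no Eulerian circuit.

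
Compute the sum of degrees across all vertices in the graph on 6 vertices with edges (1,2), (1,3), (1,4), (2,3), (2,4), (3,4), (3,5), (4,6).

Step 1: Count edges incident to each vertex:
  deg(1) = 3 (neighbors: 2, 3, 4)
  deg(2) = 3 (neighbors: 1, 3, 4)
  deg(3) = 4 (neighbors: 1, 2, 4, 5)
  deg(4) = 4 (neighbors: 1, 2, 3, 6)
  deg(5) = 1 (neighbors: 3)
  deg(6) = 1 (neighbors: 4)

Step 2: Sum all degrees:
  3 + 3 + 4 + 4 + 1 + 1 = 16

Verification: sum of degrees = 2 * |E| = 2 * 8 = 16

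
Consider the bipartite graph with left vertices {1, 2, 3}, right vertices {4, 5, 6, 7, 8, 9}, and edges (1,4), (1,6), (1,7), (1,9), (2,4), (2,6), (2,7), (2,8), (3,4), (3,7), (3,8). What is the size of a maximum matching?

Step 1: List the neighbors of each left vertex:
  1: 4, 6, 7, 9
  2: 4, 6, 7, 8
  3: 4, 7, 8

Step 2: Greedily match left vertices, then look for augmenting paths:
  Match 1 -- 4
  Match 2 -- 6
  Match 3 -- 7
  No augmenting path remains.

Step 3: Verify this is maximum:
  Matching size 3 = min(|L|, |R|) = min(3, 6), which is an upper bound, so this matching is maximum.

Maximum matching: {(1,4), (2,6), (3,7)}
Size: 3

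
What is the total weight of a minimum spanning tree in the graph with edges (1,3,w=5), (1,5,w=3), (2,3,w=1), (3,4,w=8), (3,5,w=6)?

Apply Kruskal's algorithm (sort edges by weight, add if no cycle):

Sorted edges by weight:
  (2,3) w=1
  (1,5) w=3
  (1,3) w=5
  (3,5) w=6
  (3,4) w=8

Add edge (2,3) w=1 -- no cycle. Running total: 1
Add edge (1,5) w=3 -- no cycle. Running total: 4
Add edge (1,3) w=5 -- no cycle. Running total: 9
Skip edge (3,5) w=6 -- would create cycle
Add edge (3,4) w=8 -- no cycle. Running total: 17

MST edges: (2,3,w=1), (1,5,w=3), (1,3,w=5), (3,4,w=8)
Total MST weight: 1 + 3 + 5 + 8 = 17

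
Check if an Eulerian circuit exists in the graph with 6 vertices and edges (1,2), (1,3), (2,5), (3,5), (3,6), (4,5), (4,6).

Step 1: Find the degree of each vertex:
  deg(1) = 2
  deg(2) = 2
  deg(3) = 3
  deg(4) = 2
  deg(5) = 3
  deg(6) = 2

Step 2: Count vertices with odd degree:
  Odd-degree vertices: 3, 5 (2 total)

Step 3: Apply Euler's theorem:
  - Eulerian circuit exists iff graph is connected and all vertices have even degree
  - Eulerian path exists iff graph is connected and has 0 or 2 odd-degree vertices

Graph is connected with exactly 2 odd-degree vertices (3, 5).
Eulerian path exists (starting and ending at the odd-degree vertices), but no Eulerian circuit.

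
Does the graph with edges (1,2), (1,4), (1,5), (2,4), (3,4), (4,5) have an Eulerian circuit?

Step 1: Find the degree of each vertex:
  deg(1) = 3
  deg(2) = 2
  deg(3) = 1
  deg(4) = 4
  deg(5) = 2

Step 2: Count vertices with odd degree:
  Odd-degree vertices: 1, 3 (2 total)

Step 3: Apply Euler's theorem:
  - Eulerian circuit exists iff graph is connected and all vertices have even degree
  - Eulerian path exists iff graph is connected and has 0 or 2 odd-degree vertices

Graph is connected with exactly 2 odd-degree vertices (1, 3).
Eulerian path exists (starting and ending at the odd-degree vertices), but no Eulerian circuit.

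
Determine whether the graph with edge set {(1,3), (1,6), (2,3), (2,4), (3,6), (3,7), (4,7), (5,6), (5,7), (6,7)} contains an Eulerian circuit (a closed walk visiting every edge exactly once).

Step 1: Find the degree of each vertex:
  deg(1) = 2
  deg(2) = 2
  deg(3) = 4
  deg(4) = 2
  deg(5) = 2
  deg(6) = 4
  deg(7) = 4

Step 2: Count vertices with odd degree:
  All vertices have even degree (0 odd-degree vertices)

Step 3: Apply Euler's theorem:
  - Eulerian circuit exists iff graph is connected and all vertices have even degree
  - Eulerian path exists iff graph is connected and has 0 or 2 odd-degree vertices

Graph is connected with 0 odd-degree vertices.
Both Eulerian circuit and Eulerian path exist.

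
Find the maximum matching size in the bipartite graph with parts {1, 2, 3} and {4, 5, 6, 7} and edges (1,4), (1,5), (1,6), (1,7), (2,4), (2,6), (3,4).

Step 1: List the neighbors of each left vertex:
  1: 4, 5, 6, 7
  2: 4, 6
  3: 4

Step 2: Greedily match left vertices, then look for augmenting paths:
  Match 1 -- 5
  Match 2 -- 6
  Match 3 -- 4
  No augmenting path remains.

Step 3: Verify this is maximum:
  Matching size 3 = min(|L|, |R|) = min(3, 4), which is an upper bound, so this matching is maximum.

Maximum matching: {(1,5), (2,6), (3,4)}
Size: 3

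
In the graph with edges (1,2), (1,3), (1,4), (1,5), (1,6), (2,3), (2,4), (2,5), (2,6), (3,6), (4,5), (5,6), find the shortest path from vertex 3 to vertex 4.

Step 1: Build adjacency list:
  1: 2, 3, 4, 5, 6
  2: 1, 3, 4, 5, 6
  3: 1, 2, 6
  4: 1, 2, 5
  5: 1, 2, 4, 6
  6: 1, 2, 3, 5

Step 2: BFS from vertex 3 to find shortest path to 4:
  vertex 1 reached at distance 1
  vertex 2 reached at distance 1
  vertex 6 reached at distance 1
  vertex 4 reached at distance 2

Step 3: Shortest path: 3 -> 1 -> 4
Path length: 2 edges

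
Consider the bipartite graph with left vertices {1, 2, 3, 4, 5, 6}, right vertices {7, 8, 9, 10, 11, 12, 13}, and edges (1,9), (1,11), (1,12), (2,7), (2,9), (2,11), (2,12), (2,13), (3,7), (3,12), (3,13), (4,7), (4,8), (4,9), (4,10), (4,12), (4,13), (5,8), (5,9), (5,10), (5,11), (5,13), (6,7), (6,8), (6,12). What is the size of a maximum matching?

Step 1: List the neighbors of each left vertex:
  1: 9, 11, 12
  2: 7, 9, 11, 12, 13
  3: 7, 12, 13
  4: 7, 8, 9, 10, 12, 13
  5: 8, 9, 10, 11, 13
  6: 7, 8, 12

Step 2: Greedily match left vertices, then look for augmenting paths:
  Match 1 -- 9
  Match 2 -- 11
  Match 3 -- 12
  Match 4 -- 8
  Match 5 -- 10
  Match 6 -- 7
  No augmenting path remains.

Step 3: Verify this is maximum:
  Matching size 6 = min(|L|, |R|) = min(6, 7), which is an upper bound, so this matching is maximum.

Maximum matching: {(1,9), (2,11), (3,12), (4,8), (5,10), (6,7)}
Size: 6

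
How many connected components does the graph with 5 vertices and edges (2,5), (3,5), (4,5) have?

Step 1: Build adjacency list from edges:
  1: (none)
  2: 5
  3: 5
  4: 5
  5: 2, 3, 4

Step 2: Run BFS/DFS from vertex 1:
  Visited: {1}
  Reached 1 of 5 vertices

Step 3: Only 1 of 5 vertices reached. Graph is disconnected.
Connected components: {1}, {2, 3, 4, 5}
Number of connected components: 2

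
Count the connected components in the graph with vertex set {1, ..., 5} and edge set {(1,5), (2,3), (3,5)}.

Step 1: Build adjacency list from edges:
  1: 5
  2: 3
  3: 2, 5
  4: (none)
  5: 1, 3

Step 2: Run BFS/DFS from vertex 1:
  Visited: {1, 5, 3, 2}
  Reached 4 of 5 vertices

Step 3: Only 4 of 5 vertices reached. Graph is disconnected.
Connected components: {1, 2, 3, 5}, {4}
Number of connected components: 2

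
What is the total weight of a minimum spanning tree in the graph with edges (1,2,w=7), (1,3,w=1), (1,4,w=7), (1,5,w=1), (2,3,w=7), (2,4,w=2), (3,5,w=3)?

Apply Kruskal's algorithm (sort edges by weight, add if no cycle):

Sorted edges by weight:
  (1,5) w=1
  (1,3) w=1
  (2,4) w=2
  (3,5) w=3
  (1,2) w=7
  (1,4) w=7
  (2,3) w=7

Add edge (1,5) w=1 -- no cycle. Running total: 1
Add edge (1,3) w=1 -- no cycle. Running total: 2
Add edge (2,4) w=2 -- no cycle. Running total: 4
Skip edge (3,5) w=3 -- would create cycle
Add edge (1,2) w=7 -- no cycle. Running total: 11

MST edges: (1,5,w=1), (1,3,w=1), (2,4,w=2), (1,2,w=7)
Total MST weight: 1 + 1 + 2 + 7 = 11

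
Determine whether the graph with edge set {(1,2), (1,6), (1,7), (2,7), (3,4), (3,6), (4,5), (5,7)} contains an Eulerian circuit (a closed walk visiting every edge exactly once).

Step 1: Find the degree of each vertex:
  deg(1) = 3
  deg(2) = 2
  deg(3) = 2
  deg(4) = 2
  deg(5) = 2
  deg(6) = 2
  deg(7) = 3

Step 2: Count vertices with odd degree:
  Odd-degree vertices: 1, 7 (2 total)

Step 3: Apply Euler's theorem:
  - Eulerian circuit exists iff graph is connected and all vertices have even degree
  - Eulerian path exists iff graph is connected and has 0 or 2 odd-degree vertices

Graph is connected with exactly 2 odd-degree vertices (1, 7).
Eulerian path exists (starting and ending at the odd-degree vertices), but no Eulerian circuit.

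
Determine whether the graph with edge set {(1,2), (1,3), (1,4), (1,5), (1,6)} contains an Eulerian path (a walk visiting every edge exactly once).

Step 1: Find the degree of each vertex:
  deg(1) = 5
  deg(2) = 1
  deg(3) = 1
  deg(4) = 1
  deg(5) = 1
  deg(6) = 1

Step 2: Count vertices with odd degree:
  Odd-degree vertices: 1, 2, 3, 4, 5, 6 (6 total)

Step 3: Apply Euler's theorem:
  - Eulerian circuit exists iff graph is connected and all vertices have even degree
  - Eulerian path exists iff graph is connected and has 0 or 2 odd-degree vertices

Graph has 6 odd-degree vertices (need 0 or 2).
Neither Eulerian path nor Eulerian circuit exists.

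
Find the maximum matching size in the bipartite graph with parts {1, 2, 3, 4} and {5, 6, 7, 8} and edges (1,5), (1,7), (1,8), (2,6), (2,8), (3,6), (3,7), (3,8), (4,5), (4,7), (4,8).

Step 1: List the neighbors of each left vertex:
  1: 5, 7, 8
  2: 6, 8
  3: 6, 7, 8
  4: 5, 7, 8

Step 2: Greedily match left vertices, then look for augmenting paths:
  Match 1 -- 5
  Match 2 -- 6
  Match 3 -- 7
  Match 4 -- 8
  No augmenting path remains.

Step 3: Verify this is maximum:
  Matching size 4 = min(|L|, |R|) = min(4, 4), which is an upper bound, so this matching is maximum.

Maximum matching: {(1,5), (2,6), (3,7), (4,8)}
Size: 4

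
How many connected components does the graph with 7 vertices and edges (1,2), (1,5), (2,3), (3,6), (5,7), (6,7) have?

Step 1: Build adjacency list from edges:
  1: 2, 5
  2: 1, 3
  3: 2, 6
  4: (none)
  5: 1, 7
  6: 3, 7
  7: 5, 6

Step 2: Run BFS/DFS from vertex 1:
  Visited: {1, 2, 5, 3, 7, 6}
  Reached 6 of 7 vertices

Step 3: Only 6 of 7 vertices reached. Graph is disconnected.
Connected components: {1, 2, 3, 5, 6, 7}, {4}
Number of connected components: 2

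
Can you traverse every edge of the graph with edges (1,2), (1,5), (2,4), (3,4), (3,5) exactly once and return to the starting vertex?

Step 1: Find the degree of each vertex:
  deg(1) = 2
  deg(2) = 2
  deg(3) = 2
  deg(4) = 2
  deg(5) = 2

Step 2: Count vertices with odd degree:
  All vertices have even degree (0 odd-degree vertices)

Step 3: Apply Euler's theorem:
  - Eulerian circuit exists iff graph is connected and all vertices have even degree
  - Eulerian path exists iff graph is connected and has 0 or 2 odd-degree vertices

Graph is connected with 0 odd-degree vertices.
Both Eulerian circuit and Eulerian path exist.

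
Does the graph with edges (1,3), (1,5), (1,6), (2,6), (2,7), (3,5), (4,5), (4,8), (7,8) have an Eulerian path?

Step 1: Find the degree of each vertex:
  deg(1) = 3
  deg(2) = 2
  deg(3) = 2
  deg(4) = 2
  deg(5) = 3
  deg(6) = 2
  deg(7) = 2
  deg(8) = 2

Step 2: Count vertices with odd degree:
  Odd-degree vertices: 1, 5 (2 total)

Step 3: Apply Euler's theorem:
  - Eulerian circuit exists iff graph is connected and all vertices have even degree
  - Eulerian path exists iff graph is connected and has 0 or 2 odd-degree vertices

Graph is connected with exactly 2 odd-degree vertices (1, 5).
Eulerian path exists (starting and ending at the odd-degree vertices), but no Eulerian circuit.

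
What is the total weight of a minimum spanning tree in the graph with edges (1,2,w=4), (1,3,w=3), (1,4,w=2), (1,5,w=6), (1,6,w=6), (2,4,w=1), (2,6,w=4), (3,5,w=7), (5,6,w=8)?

Apply Kruskal's algorithm (sort edges by weight, add if no cycle):

Sorted edges by weight:
  (2,4) w=1
  (1,4) w=2
  (1,3) w=3
  (1,2) w=4
  (2,6) w=4
  (1,5) w=6
  (1,6) w=6
  (3,5) w=7
  (5,6) w=8

Add edge (2,4) w=1 -- no cycle. Running total: 1
Add edge (1,4) w=2 -- no cycle. Running total: 3
Add edge (1,3) w=3 -- no cycle. Running total: 6
Skip edge (1,2) w=4 -- would create cycle
Add edge (2,6) w=4 -- no cycle. Running total: 10
Add edge (1,5) w=6 -- no cycle. Running total: 16

MST edges: (2,4,w=1), (1,4,w=2), (1,3,w=3), (2,6,w=4), (1,5,w=6)
Total MST weight: 1 + 2 + 3 + 4 + 6 = 16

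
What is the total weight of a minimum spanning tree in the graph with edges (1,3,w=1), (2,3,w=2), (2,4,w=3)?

Apply Kruskal's algorithm (sort edges by weight, add if no cycle):

Sorted edges by weight:
  (1,3) w=1
  (2,3) w=2
  (2,4) w=3

Add edge (1,3) w=1 -- no cycle. Running total: 1
Add edge (2,3) w=2 -- no cycle. Running total: 3
Add edge (2,4) w=3 -- no cycle. Running total: 6

MST edges: (1,3,w=1), (2,3,w=2), (2,4,w=3)
Total MST weight: 1 + 2 + 3 = 6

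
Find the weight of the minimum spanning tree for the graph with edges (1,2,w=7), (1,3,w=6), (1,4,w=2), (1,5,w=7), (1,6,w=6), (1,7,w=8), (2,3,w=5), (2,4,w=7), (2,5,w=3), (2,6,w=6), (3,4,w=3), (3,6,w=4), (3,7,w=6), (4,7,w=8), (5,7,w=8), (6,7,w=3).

Apply Kruskal's algorithm (sort edges by weight, add if no cycle):

Sorted edges by weight:
  (1,4) w=2
  (2,5) w=3
  (3,4) w=3
  (6,7) w=3
  (3,6) w=4
  (2,3) w=5
  (1,3) w=6
  (1,6) w=6
  (2,6) w=6
  (3,7) w=6
  (1,2) w=7
  (1,5) w=7
  (2,4) w=7
  (1,7) w=8
  (4,7) w=8
  (5,7) w=8

Add edge (1,4) w=2 -- no cycle. Running total: 2
Add edge (2,5) w=3 -- no cycle. Running total: 5
Add edge (3,4) w=3 -- no cycle. Running total: 8
Add edge (6,7) w=3 -- no cycle. Running total: 11
Add edge (3,6) w=4 -- no cycle. Running total: 15
Add edge (2,3) w=5 -- no cycle. Running total: 20

MST edges: (1,4,w=2), (2,5,w=3), (3,4,w=3), (6,7,w=3), (3,6,w=4), (2,3,w=5)
Total MST weight: 2 + 3 + 3 + 3 + 4 + 5 = 20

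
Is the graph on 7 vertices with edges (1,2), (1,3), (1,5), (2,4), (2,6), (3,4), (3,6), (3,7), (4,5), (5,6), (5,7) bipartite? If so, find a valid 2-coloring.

Step 1: Attempt 2-coloring using BFS:
  Start at vertex 1, assign color 0
  Color vertex 2 with color 1 (neighbor of 1)
  Color vertex 3 with color 1 (neighbor of 1)
  Color vertex 5 with color 1 (neighbor of 1)
  Color vertex 4 with color 0 (neighbor of 2)
  Color vertex 6 with color 0 (neighbor of 2)
  Color vertex 7 with color 0 (neighbor of 3)

Step 2: 2-coloring succeeded. No conflicts found.
  Set A (color 0): {1, 4, 6, 7}
  Set B (color 1): {2, 3, 5}

The graph is bipartite with partition {1, 4, 6, 7}, {2, 3, 5}.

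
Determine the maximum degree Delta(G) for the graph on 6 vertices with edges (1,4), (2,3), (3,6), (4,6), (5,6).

Step 1: Count edges incident to each vertex:
  deg(1) = 1 (neighbors: 4)
  deg(2) = 1 (neighbors: 3)
  deg(3) = 2 (neighbors: 2, 6)
  deg(4) = 2 (neighbors: 1, 6)
  deg(5) = 1 (neighbors: 6)
  deg(6) = 3 (neighbors: 3, 4, 5)

Step 2: Find maximum:
  max(1, 1, 2, 2, 1, 3) = 3 (vertex 6)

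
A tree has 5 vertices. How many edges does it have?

A tree on n vertices always has exactly n - 1 edges.
For n = 5: edges = 5 - 1 = 4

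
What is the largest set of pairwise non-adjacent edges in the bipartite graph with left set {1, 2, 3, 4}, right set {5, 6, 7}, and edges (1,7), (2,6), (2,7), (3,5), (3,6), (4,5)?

Step 1: List the neighbors of each left vertex:
  1: 7
  2: 6, 7
  3: 5, 6
  4: 5

Step 2: Greedily match left vertices, then look for augmenting paths:
  Match 1 -- 7
  Match 2 -- 6
  Match 3 -- 5
  No augmenting path remains.

Step 3: Verify this is maximum:
  Matching size 3 = min(|L|, |R|) = min(4, 3), which is an upper bound, so this matching is maximum.

Maximum matching: {(1,7), (2,6), (3,5)}
Size: 3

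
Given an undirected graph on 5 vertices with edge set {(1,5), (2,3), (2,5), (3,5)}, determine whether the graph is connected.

Step 1: Build adjacency list from edges:
  1: 5
  2: 3, 5
  3: 2, 5
  4: (none)
  5: 1, 2, 3

Step 2: Run BFS/DFS from vertex 1:
  Visited: {1, 5, 2, 3}
  Reached 4 of 5 vertices

Step 3: Only 4 of 5 vertices reached. Graph is disconnected.
Connected components: {1, 2, 3, 5}, {4}
Answer: No, the graph is not connected (2 components).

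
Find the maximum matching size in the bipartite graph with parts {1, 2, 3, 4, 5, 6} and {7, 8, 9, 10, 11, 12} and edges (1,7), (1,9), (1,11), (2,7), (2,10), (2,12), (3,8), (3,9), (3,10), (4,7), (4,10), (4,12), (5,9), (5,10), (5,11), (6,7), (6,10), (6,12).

Step 1: List the neighbors of each left vertex:
  1: 7, 9, 11
  2: 7, 10, 12
  3: 8, 9, 10
  4: 7, 10, 12
  5: 9, 10, 11
  6: 7, 10, 12

Step 2: Greedily match left vertices, then look for augmenting paths:
  Match 1 -- 11
  Match 2 -- 10
  Match 3 -- 8
  Match 4 -- 12
  Match 5 -- 9
  Match 6 -- 7
  No augmenting path remains.

Step 3: Verify this is maximum:
  Matching size 6 = min(|L|, |R|) = min(6, 6), which is an upper bound, so this matching is maximum.

Maximum matching: {(1,11), (2,10), (3,8), (4,12), (5,9), (6,7)}
Size: 6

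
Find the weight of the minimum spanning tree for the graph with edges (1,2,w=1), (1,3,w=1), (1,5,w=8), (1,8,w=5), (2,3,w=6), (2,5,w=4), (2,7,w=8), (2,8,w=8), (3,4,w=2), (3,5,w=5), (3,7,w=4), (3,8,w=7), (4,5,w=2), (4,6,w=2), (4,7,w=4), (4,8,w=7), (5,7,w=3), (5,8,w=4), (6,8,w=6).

Apply Kruskal's algorithm (sort edges by weight, add if no cycle):

Sorted edges by weight:
  (1,2) w=1
  (1,3) w=1
  (3,4) w=2
  (4,6) w=2
  (4,5) w=2
  (5,7) w=3
  (2,5) w=4
  (3,7) w=4
  (4,7) w=4
  (5,8) w=4
  (1,8) w=5
  (3,5) w=5
  (2,3) w=6
  (6,8) w=6
  (3,8) w=7
  (4,8) w=7
  (1,5) w=8
  (2,7) w=8
  (2,8) w=8

Add edge (1,2) w=1 -- no cycle. Running total: 1
Add edge (1,3) w=1 -- no cycle. Running total: 2
Add edge (3,4) w=2 -- no cycle. Running total: 4
Add edge (4,6) w=2 -- no cycle. Running total: 6
Add edge (4,5) w=2 -- no cycle. Running total: 8
Add edge (5,7) w=3 -- no cycle. Running total: 11
Skip edge (2,5) w=4 -- would create cycle
Skip edge (3,7) w=4 -- would create cycle
Skip edge (4,7) w=4 -- would create cycle
Add edge (5,8) w=4 -- no cycle. Running total: 15

MST edges: (1,2,w=1), (1,3,w=1), (3,4,w=2), (4,6,w=2), (4,5,w=2), (5,7,w=3), (5,8,w=4)
Total MST weight: 1 + 1 + 2 + 2 + 2 + 3 + 4 = 15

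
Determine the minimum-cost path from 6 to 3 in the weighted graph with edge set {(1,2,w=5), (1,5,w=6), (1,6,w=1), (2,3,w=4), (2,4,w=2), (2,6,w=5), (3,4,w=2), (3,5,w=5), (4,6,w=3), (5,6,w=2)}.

Step 1: Build adjacency list with weights:
  1: 2(w=5), 5(w=6), 6(w=1)
  2: 1(w=5), 3(w=4), 4(w=2), 6(w=5)
  3: 2(w=4), 4(w=2), 5(w=5)
  4: 2(w=2), 3(w=2), 6(w=3)
  5: 1(w=6), 3(w=5), 6(w=2)
  6: 1(w=1), 2(w=5), 4(w=3), 5(w=2)

Step 2: Apply Dijkstra's algorithm from vertex 6:
  Visit vertex 6 (distance=0)
    Update dist[1] = 1
    Update dist[2] = 5
    Update dist[4] = 3
    Update dist[5] = 2
  Visit vertex 1 (distance=1)
  Visit vertex 5 (distance=2)
    Update dist[3] = 7
  Visit vertex 4 (distance=3)
    Update dist[3] = 5
  Visit vertex 2 (distance=5)
  Visit vertex 3 (distance=5)

Step 3: Shortest path: 6 -> 4 -> 3
Total weight: 3 + 2 = 5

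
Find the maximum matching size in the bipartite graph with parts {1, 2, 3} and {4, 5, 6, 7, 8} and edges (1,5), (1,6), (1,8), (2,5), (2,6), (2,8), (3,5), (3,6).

Step 1: List the neighbors of each left vertex:
  1: 5, 6, 8
  2: 5, 6, 8
  3: 5, 6

Step 2: Greedily match left vertices, then look for augmenting paths:
  Match 1 -- 8
  Match 2 -- 6
  Match 3 -- 5
  No augmenting path remains.

Step 3: Verify this is maximum:
  Matching size 3 = min(|L|, |R|) = min(3, 5), which is an upper bound, so this matching is maximum.

Maximum matching: {(1,8), (2,6), (3,5)}
Size: 3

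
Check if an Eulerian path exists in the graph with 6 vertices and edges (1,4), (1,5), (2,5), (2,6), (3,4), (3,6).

Step 1: Find the degree of each vertex:
  deg(1) = 2
  deg(2) = 2
  deg(3) = 2
  deg(4) = 2
  deg(5) = 2
  deg(6) = 2

Step 2: Count vertices with odd degree:
  All vertices have even degree (0 odd-degree vertices)

Step 3: Apply Euler's theorem:
  - Eulerian circuit exists iff graph is connected and all vertices have even degree
  - Eulerian path exists iff graph is connected and has 0 or 2 odd-degree vertices

Graph is connected with 0 odd-degree vertices.
Both Eulerian circuit and Eulerian path exist.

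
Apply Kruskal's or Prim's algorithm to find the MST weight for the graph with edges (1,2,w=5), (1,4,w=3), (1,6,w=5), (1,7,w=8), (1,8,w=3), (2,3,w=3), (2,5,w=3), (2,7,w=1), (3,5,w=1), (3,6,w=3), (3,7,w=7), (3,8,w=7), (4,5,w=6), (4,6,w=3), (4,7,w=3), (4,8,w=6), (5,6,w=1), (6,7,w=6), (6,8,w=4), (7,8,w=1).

Apply Kruskal's algorithm (sort edges by weight, add if no cycle):

Sorted edges by weight:
  (2,7) w=1
  (3,5) w=1
  (5,6) w=1
  (7,8) w=1
  (1,4) w=3
  (1,8) w=3
  (2,3) w=3
  (2,5) w=3
  (3,6) w=3
  (4,6) w=3
  (4,7) w=3
  (6,8) w=4
  (1,6) w=5
  (1,2) w=5
  (4,5) w=6
  (4,8) w=6
  (6,7) w=6
  (3,7) w=7
  (3,8) w=7
  (1,7) w=8

Add edge (2,7) w=1 -- no cycle. Running total: 1
Add edge (3,5) w=1 -- no cycle. Running total: 2
Add edge (5,6) w=1 -- no cycle. Running total: 3
Add edge (7,8) w=1 -- no cycle. Running total: 4
Add edge (1,4) w=3 -- no cycle. Running total: 7
Add edge (1,8) w=3 -- no cycle. Running total: 10
Add edge (2,3) w=3 -- no cycle. Running total: 13

MST edges: (2,7,w=1), (3,5,w=1), (5,6,w=1), (7,8,w=1), (1,4,w=3), (1,8,w=3), (2,3,w=3)
Total MST weight: 1 + 1 + 1 + 1 + 3 + 3 + 3 = 13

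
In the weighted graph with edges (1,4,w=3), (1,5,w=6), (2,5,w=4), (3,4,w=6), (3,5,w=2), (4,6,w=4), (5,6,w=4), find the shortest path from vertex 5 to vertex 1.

Step 1: Build adjacency list with weights:
  1: 4(w=3), 5(w=6)
  2: 5(w=4)
  3: 4(w=6), 5(w=2)
  4: 1(w=3), 3(w=6), 6(w=4)
  5: 1(w=6), 2(w=4), 3(w=2), 6(w=4)
  6: 4(w=4), 5(w=4)

Step 2: Apply Dijkstra's algorithm from vertex 5:
  Visit vertex 5 (distance=0)
    Update dist[1] = 6
    Update dist[2] = 4
    Update dist[3] = 2
    Update dist[6] = 4
  Visit vertex 3 (distance=2)
    Update dist[4] = 8
  Visit vertex 2 (distance=4)
  Visit vertex 6 (distance=4)
  Visit vertex 1 (distance=6)

Step 3: Shortest path: 5 -> 1
Total weight: 6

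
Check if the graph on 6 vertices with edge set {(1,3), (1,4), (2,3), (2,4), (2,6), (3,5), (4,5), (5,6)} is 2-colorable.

Step 1: Attempt 2-coloring using BFS:
  Start at vertex 1, assign color 0
  Color vertex 3 with color 1 (neighbor of 1)
  Color vertex 4 with color 1 (neighbor of 1)
  Color vertex 2 with color 0 (neighbor of 3)
  Color vertex 5 with color 0 (neighbor of 3)
  Color vertex 6 with color 1 (neighbor of 2)

Step 2: 2-coloring succeeded. No conflicts found.
  Set A (color 0): {1, 2, 5}
  Set B (color 1): {3, 4, 6}

The graph is bipartite with partition {1, 2, 5}, {3, 4, 6}.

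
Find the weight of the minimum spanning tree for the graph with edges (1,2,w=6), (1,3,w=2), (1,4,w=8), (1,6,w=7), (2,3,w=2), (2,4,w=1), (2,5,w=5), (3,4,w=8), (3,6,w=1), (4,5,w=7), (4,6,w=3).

Apply Kruskal's algorithm (sort edges by weight, add if no cycle):

Sorted edges by weight:
  (2,4) w=1
  (3,6) w=1
  (1,3) w=2
  (2,3) w=2
  (4,6) w=3
  (2,5) w=5
  (1,2) w=6
  (1,6) w=7
  (4,5) w=7
  (1,4) w=8
  (3,4) w=8

Add edge (2,4) w=1 -- no cycle. Running total: 1
Add edge (3,6) w=1 -- no cycle. Running total: 2
Add edge (1,3) w=2 -- no cycle. Running total: 4
Add edge (2,3) w=2 -- no cycle. Running total: 6
Skip edge (4,6) w=3 -- would create cycle
Add edge (2,5) w=5 -- no cycle. Running total: 11

MST edges: (2,4,w=1), (3,6,w=1), (1,3,w=2), (2,3,w=2), (2,5,w=5)
Total MST weight: 1 + 1 + 2 + 2 + 5 = 11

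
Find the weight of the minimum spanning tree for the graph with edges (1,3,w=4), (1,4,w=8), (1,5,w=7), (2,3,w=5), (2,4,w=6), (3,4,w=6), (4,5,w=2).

Apply Kruskal's algorithm (sort edges by weight, add if no cycle):

Sorted edges by weight:
  (4,5) w=2
  (1,3) w=4
  (2,3) w=5
  (2,4) w=6
  (3,4) w=6
  (1,5) w=7
  (1,4) w=8

Add edge (4,5) w=2 -- no cycle. Running total: 2
Add edge (1,3) w=4 -- no cycle. Running total: 6
Add edge (2,3) w=5 -- no cycle. Running total: 11
Add edge (2,4) w=6 -- no cycle. Running total: 17

MST edges: (4,5,w=2), (1,3,w=4), (2,3,w=5), (2,4,w=6)
Total MST weight: 2 + 4 + 5 + 6 = 17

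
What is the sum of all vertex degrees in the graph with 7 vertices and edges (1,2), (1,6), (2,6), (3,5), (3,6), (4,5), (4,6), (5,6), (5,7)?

Step 1: Count edges incident to each vertex:
  deg(1) = 2 (neighbors: 2, 6)
  deg(2) = 2 (neighbors: 1, 6)
  deg(3) = 2 (neighbors: 5, 6)
  deg(4) = 2 (neighbors: 5, 6)
  deg(5) = 4 (neighbors: 3, 4, 6, 7)
  deg(6) = 5 (neighbors: 1, 2, 3, 4, 5)
  deg(7) = 1 (neighbors: 5)

Step 2: Sum all degrees:
  2 + 2 + 2 + 2 + 4 + 5 + 1 = 18

Verification: sum of degrees = 2 * |E| = 2 * 9 = 18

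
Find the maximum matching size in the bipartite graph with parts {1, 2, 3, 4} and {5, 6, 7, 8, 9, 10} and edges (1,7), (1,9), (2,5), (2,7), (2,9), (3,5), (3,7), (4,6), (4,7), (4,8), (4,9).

Step 1: List the neighbors of each left vertex:
  1: 7, 9
  2: 5, 7, 9
  3: 5, 7
  4: 6, 7, 8, 9

Step 2: Greedily match left vertices, then look for augmenting paths:
  Match 1 -- 7
  Match 2 -- 9
  Match 3 -- 5
  Match 4 -- 6
  No augmenting path remains.

Step 3: Verify this is maximum:
  Matching size 4 = min(|L|, |R|) = min(4, 6), which is an upper bound, so this matching is maximum.

Maximum matching: {(1,7), (2,9), (3,5), (4,6)}
Size: 4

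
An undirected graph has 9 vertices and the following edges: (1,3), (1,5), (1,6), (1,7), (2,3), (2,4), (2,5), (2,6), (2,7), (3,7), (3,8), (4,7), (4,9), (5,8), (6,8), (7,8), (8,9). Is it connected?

Step 1: Build adjacency list from edges:
  1: 3, 5, 6, 7
  2: 3, 4, 5, 6, 7
  3: 1, 2, 7, 8
  4: 2, 7, 9
  5: 1, 2, 8
  6: 1, 2, 8
  7: 1, 2, 3, 4, 8
  8: 3, 5, 6, 7, 9
  9: 4, 8

Step 2: Run BFS/DFS from vertex 1:
  Visited: {1, 3, 5, 6, 7, 2, 8, 4, 9}
  Reached 9 of 9 vertices

Step 3: All 9 vertices reached from vertex 1, so the graph is connected.
Answer: Yes, the graph is connected.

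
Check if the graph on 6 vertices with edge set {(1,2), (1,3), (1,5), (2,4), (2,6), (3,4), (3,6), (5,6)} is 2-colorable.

Step 1: Attempt 2-coloring using BFS:
  Start at vertex 1, assign color 0
  Color vertex 2 with color 1 (neighbor of 1)
  Color vertex 3 with color 1 (neighbor of 1)
  Color vertex 5 with color 1 (neighbor of 1)
  Color vertex 4 with color 0 (neighbor of 2)
  Color vertex 6 with color 0 (neighbor of 2)

Step 2: 2-coloring succeeded. No conflicts found.
  Set A (color 0): {1, 4, 6}
  Set B (color 1): {2, 3, 5}

The graph is bipartite with partition {1, 4, 6}, {2, 3, 5}.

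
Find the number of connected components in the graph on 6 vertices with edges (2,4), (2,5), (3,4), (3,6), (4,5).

Step 1: Build adjacency list from edges:
  1: (none)
  2: 4, 5
  3: 4, 6
  4: 2, 3, 5
  5: 2, 4
  6: 3

Step 2: Run BFS/DFS from vertex 1:
  Visited: {1}
  Reached 1 of 6 vertices

Step 3: Only 1 of 6 vertices reached. Graph is disconnected.
Connected components: {1}, {2, 3, 4, 5, 6}
Number of connected components: 2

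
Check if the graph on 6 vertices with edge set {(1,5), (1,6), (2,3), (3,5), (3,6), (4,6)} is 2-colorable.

Step 1: Attempt 2-coloring using BFS:
  Start at vertex 1, assign color 0
  Color vertex 5 with color 1 (neighbor of 1)
  Color vertex 6 with color 1 (neighbor of 1)
  Color vertex 3 with color 0 (neighbor of 5)
  Color vertex 4 with color 0 (neighbor of 6)
  Color vertex 2 with color 1 (neighbor of 3)

Step 2: 2-coloring succeeded. No conflicts found.
  Set A (color 0): {1, 3, 4}
  Set B (color 1): {2, 5, 6}

The graph is bipartite with partition {1, 3, 4}, {2, 5, 6}.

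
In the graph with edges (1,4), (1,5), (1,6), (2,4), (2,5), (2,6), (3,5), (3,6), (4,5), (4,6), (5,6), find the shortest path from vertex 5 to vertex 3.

Step 1: Build adjacency list:
  1: 4, 5, 6
  2: 4, 5, 6
  3: 5, 6
  4: 1, 2, 5, 6
  5: 1, 2, 3, 4, 6
  6: 1, 2, 3, 4, 5

Step 2: BFS from vertex 5 to find shortest path to 3:
  vertex 1 reached at distance 1
  vertex 2 reached at distance 1
  vertex 3 reached at distance 1

Step 3: Shortest path: 5 -> 3
Path length: 1 edge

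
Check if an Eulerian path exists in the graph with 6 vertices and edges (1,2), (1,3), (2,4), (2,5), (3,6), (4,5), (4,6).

Step 1: Find the degree of each vertex:
  deg(1) = 2
  deg(2) = 3
  deg(3) = 2
  deg(4) = 3
  deg(5) = 2
  deg(6) = 2

Step 2: Count vertices with odd degree:
  Odd-degree vertices: 2, 4 (2 total)

Step 3: Apply Euler's theorem:
  - Eulerian circuit exists iff graph is connected and all vertices have even degree
  - Eulerian path exists iff graph is connected and has 0 or 2 odd-degree vertices

Graph is connected with exactly 2 odd-degree vertices (2, 4).
Eulerian path exists (starting and ending at the odd-degree vertices), but no Eulerian circuit.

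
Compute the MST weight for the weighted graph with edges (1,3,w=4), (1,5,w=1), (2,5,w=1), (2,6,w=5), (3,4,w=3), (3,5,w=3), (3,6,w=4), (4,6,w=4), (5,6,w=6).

Apply Kruskal's algorithm (sort edges by weight, add if no cycle):

Sorted edges by weight:
  (1,5) w=1
  (2,5) w=1
  (3,4) w=3
  (3,5) w=3
  (1,3) w=4
  (3,6) w=4
  (4,6) w=4
  (2,6) w=5
  (5,6) w=6

Add edge (1,5) w=1 -- no cycle. Running total: 1
Add edge (2,5) w=1 -- no cycle. Running total: 2
Add edge (3,4) w=3 -- no cycle. Running total: 5
Add edge (3,5) w=3 -- no cycle. Running total: 8
Skip edge (1,3) w=4 -- would create cycle
Add edge (3,6) w=4 -- no cycle. Running total: 12

MST edges: (1,5,w=1), (2,5,w=1), (3,4,w=3), (3,5,w=3), (3,6,w=4)
Total MST weight: 1 + 1 + 3 + 3 + 4 = 12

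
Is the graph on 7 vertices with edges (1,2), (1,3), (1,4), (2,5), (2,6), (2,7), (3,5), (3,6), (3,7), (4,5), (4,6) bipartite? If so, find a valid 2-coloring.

Step 1: Attempt 2-coloring using BFS:
  Start at vertex 1, assign color 0
  Color vertex 2 with color 1 (neighbor of 1)
  Color vertex 3 with color 1 (neighbor of 1)
  Color vertex 4 with color 1 (neighbor of 1)
  Color vertex 5 with color 0 (neighbor of 2)
  Color vertex 6 with color 0 (neighbor of 2)
  Color vertex 7 with color 0 (neighbor of 2)

Step 2: 2-coloring succeeded. No conflicts found.
  Set A (color 0): {1, 5, 6, 7}
  Set B (color 1): {2, 3, 4}

The graph is bipartite with partition {1, 5, 6, 7}, {2, 3, 4}.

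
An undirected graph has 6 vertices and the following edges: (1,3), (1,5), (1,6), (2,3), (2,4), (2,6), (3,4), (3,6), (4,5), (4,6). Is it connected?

Step 1: Build adjacency list from edges:
  1: 3, 5, 6
  2: 3, 4, 6
  3: 1, 2, 4, 6
  4: 2, 3, 5, 6
  5: 1, 4
  6: 1, 2, 3, 4

Step 2: Run BFS/DFS from vertex 1:
  Visited: {1, 3, 5, 6, 2, 4}
  Reached 6 of 6 vertices

Step 3: All 6 vertices reached from vertex 1, so the graph is connected.
Answer: Yes, the graph is connected.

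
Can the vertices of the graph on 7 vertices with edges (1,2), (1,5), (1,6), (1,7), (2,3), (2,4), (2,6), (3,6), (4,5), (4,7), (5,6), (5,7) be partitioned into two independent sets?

Step 1: Attempt 2-coloring using BFS:
  Start at vertex 1, assign color 0
  Color vertex 2 with color 1 (neighbor of 1)
  Color vertex 5 with color 1 (neighbor of 1)
  Color vertex 6 with color 1 (neighbor of 1)
  Color vertex 7 with color 1 (neighbor of 1)
  Color vertex 3 with color 0 (neighbor of 2)
  Color vertex 4 with color 0 (neighbor of 2)

Step 2: Conflict found! Vertices 2 and 6 are adjacent but have the same color.
This means the graph contains an odd cycle.

The graph is NOT bipartite.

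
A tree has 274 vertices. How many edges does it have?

A tree on n vertices always has exactly n - 1 edges.
For n = 274: edges = 274 - 1 = 273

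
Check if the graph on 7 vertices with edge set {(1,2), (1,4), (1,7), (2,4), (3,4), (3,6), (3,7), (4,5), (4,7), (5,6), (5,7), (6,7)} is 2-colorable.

Step 1: Attempt 2-coloring using BFS:
  Start at vertex 1, assign color 0
  Color vertex 2 with color 1 (neighbor of 1)
  Color vertex 4 with color 1 (neighbor of 1)
  Color vertex 7 with color 1 (neighbor of 1)

Step 2: Conflict found! Vertices 2 and 4 are adjacent but have the same color.
This means the graph contains an odd cycle.

The graph is NOT bipartite.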